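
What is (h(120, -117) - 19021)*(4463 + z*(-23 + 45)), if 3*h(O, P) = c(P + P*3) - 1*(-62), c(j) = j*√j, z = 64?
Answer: -111550957 - 5495256*I*√13 ≈ -1.1155e+8 - 1.9813e+7*I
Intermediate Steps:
c(j) = j^(3/2)
h(O, P) = 62/3 + 8*P^(3/2)/3 (h(O, P) = ((P + P*3)^(3/2) - 1*(-62))/3 = ((P + 3*P)^(3/2) + 62)/3 = ((4*P)^(3/2) + 62)/3 = (8*P^(3/2) + 62)/3 = (62 + 8*P^(3/2))/3 = 62/3 + 8*P^(3/2)/3)
(h(120, -117) - 19021)*(4463 + z*(-23 + 45)) = ((62/3 + 8*(-117)^(3/2)/3) - 19021)*(4463 + 64*(-23 + 45)) = ((62/3 + 8*(-351*I*√13)/3) - 19021)*(4463 + 64*22) = ((62/3 - 936*I*√13) - 19021)*(4463 + 1408) = (-57001/3 - 936*I*√13)*5871 = -111550957 - 5495256*I*√13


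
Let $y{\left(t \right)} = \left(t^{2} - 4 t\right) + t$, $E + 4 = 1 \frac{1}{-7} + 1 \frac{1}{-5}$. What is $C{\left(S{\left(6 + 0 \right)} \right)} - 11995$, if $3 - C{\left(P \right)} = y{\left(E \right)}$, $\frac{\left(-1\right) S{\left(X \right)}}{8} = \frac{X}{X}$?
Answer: $- \frac{14729264}{1225} \approx -12024.0$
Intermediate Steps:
$S{\left(X \right)} = -8$ ($S{\left(X \right)} = - 8 \frac{X}{X} = \left(-8\right) 1 = -8$)
$E = - \frac{152}{35}$ ($E = -4 + \left(1 \frac{1}{-7} + 1 \frac{1}{-5}\right) = -4 + \left(1 \left(- \frac{1}{7}\right) + 1 \left(- \frac{1}{5}\right)\right) = -4 - \frac{12}{35} = - \frac{152}{35} \approx -4.3429$)
$y{\left(t \right)} = t^{2} - 3 t$
$C{\left(P \right)} = - \frac{35389}{1225}$ ($C{\left(P \right)} = 3 - - \frac{152 \left(-3 - \frac{152}{35}\right)}{35} = 3 - \left(- \frac{152}{35}\right) \left(- \frac{257}{35}\right) = 3 - \frac{39064}{1225} = - \frac{35389}{1225}$)
$C{\left(S{\left(6 + 0 \right)} \right)} - 11995 = - \frac{35389}{1225} - 11995 = - \frac{14729264}{1225}$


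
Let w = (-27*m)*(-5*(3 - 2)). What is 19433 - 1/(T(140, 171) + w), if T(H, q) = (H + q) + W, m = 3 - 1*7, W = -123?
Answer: 6840417/352 ≈ 19433.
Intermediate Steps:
m = -4 (m = 3 - 7 = -4)
T(H, q) = -123 + H + q (T(H, q) = (H + q) - 123 = -123 + H + q)
w = -540 (w = (-27*(-4))*(-5*(3 - 2)) = 108*(-5*1) = 108*(-5) = -540)
19433 - 1/(T(140, 171) + w) = 19433 - 1/((-123 + 140 + 171) - 540) = 19433 - 1/(188 - 540) = 19433 - 1/(-352) = 19433 - 1*(-1/352) = 19433 + 1/352 = 6840417/352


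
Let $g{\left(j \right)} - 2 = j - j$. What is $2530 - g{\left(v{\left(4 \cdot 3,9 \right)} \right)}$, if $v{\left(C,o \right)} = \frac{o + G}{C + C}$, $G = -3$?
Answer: $2528$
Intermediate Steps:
$v{\left(C,o \right)} = \frac{-3 + o}{2 C}$ ($v{\left(C,o \right)} = \frac{o - 3}{C + C} = \frac{-3 + o}{2 C}$)
$g{\left(j \right)} = 2$ ($g{\left(j \right)} = 2 + \left(j - j\right) = 2 + 0 = 2$)
$2530 - g{\left(v{\left(4 \cdot 3,9 \right)} \right)} = 2530 - 2 = 2528$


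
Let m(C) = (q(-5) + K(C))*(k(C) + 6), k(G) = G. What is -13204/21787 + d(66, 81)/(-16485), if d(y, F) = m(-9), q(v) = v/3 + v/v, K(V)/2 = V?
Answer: -31269716/51308385 ≈ -0.60945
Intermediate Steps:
K(V) = 2*V
q(v) = 1 + v/3 (q(v) = v*(1/3) + 1 = v/3 + 1 = 1 + v/3)
m(C) = (6 + C)*(-2/3 + 2*C) (m(C) = ((1 + (1/3)*(-5)) + 2*C)*(C + 6) = ((1 - 5/3) + 2*C)*(6 + C) = (-2/3 + 2*C)*(6 + C) = (6 + C)*(-2/3 + 2*C))
d(y, F) = 56 (d(y, F) = -4 + 2*(-9)**2 + (34/3)*(-9) = -4 + 2*81 - 102 = -4 + 162 - 102 = 56)
-13204/21787 + d(66, 81)/(-16485) = -13204/21787 + 56/(-16485) = -13204*1/21787 + 56*(-1/16485) = -13204/21787 - 8/2355 = -31269716/51308385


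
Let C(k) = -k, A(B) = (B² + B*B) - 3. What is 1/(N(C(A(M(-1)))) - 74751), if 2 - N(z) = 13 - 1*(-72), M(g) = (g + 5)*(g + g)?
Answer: -1/74834 ≈ -1.3363e-5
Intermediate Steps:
M(g) = 2*g*(5 + g) (M(g) = (5 + g)*(2*g) = 2*g*(5 + g))
A(B) = -3 + 2*B² (A(B) = (B² + B²) - 3 = 2*B² - 3 = -3 + 2*B²)
N(z) = -83 (N(z) = 2 - (13 - 1*(-72)) = 2 - (13 + 72) = 2 - 1*85 = 2 - 85 = -83)
1/(N(C(A(M(-1)))) - 74751) = 1/(-83 - 74751) = 1/(-74834) = -1/74834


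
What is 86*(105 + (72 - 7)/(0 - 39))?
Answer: 26660/3 ≈ 8886.7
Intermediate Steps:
86*(105 + (72 - 7)/(0 - 39)) = 86*(105 + 65/(-39)) = 86*(105 + 65*(-1/39)) = 86*(105 - 5/3) = 86*(310/3) = 26660/3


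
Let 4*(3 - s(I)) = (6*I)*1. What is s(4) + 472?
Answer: 469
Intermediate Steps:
s(I) = 3 - 3*I/2 (s(I) = 3 - 6*I/4 = 3 - 3*I/2)
s(4) + 472 = (3 - 3/2*4) + 472 = (3 - 6) + 472 = -3 + 472 = 469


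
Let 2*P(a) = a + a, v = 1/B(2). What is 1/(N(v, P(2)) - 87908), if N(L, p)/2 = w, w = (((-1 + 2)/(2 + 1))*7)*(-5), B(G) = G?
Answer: -3/263794 ≈ -1.1373e-5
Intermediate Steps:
w = -35/3 (w = ((1/3)*7)*(-5) = ((1*(⅓))*7)*(-5) = ((⅓)*7)*(-5) = (7/3)*(-5) = -35/3 ≈ -11.667)
v = ½ (v = 1/2 = ½ ≈ 0.50000)
P(a) = a (P(a) = (a + a)/2 = (2*a)/2 = a)
N(L, p) = -70/3 (N(L, p) = 2*(-35/3) = -70/3)
1/(N(v, P(2)) - 87908) = 1/(-70/3 - 87908) = 1/(-263794/3) = -3/263794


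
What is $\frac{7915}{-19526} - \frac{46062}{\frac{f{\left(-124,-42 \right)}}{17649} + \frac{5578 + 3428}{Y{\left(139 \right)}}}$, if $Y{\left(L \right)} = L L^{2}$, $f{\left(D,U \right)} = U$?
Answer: $- \frac{3552542952346653601}{75095199608} \approx -4.7307 \cdot 10^{7}$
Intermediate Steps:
$Y{\left(L \right)} = L^{3}$
$\frac{7915}{-19526} - \frac{46062}{\frac{f{\left(-124,-42 \right)}}{17649} + \frac{5578 + 3428}{Y{\left(139 \right)}}} = \frac{7915}{-19526} - \frac{46062}{- \frac{42}{17649} + \frac{5578 + 3428}{139^{3}}} = 7915 \left(- \frac{1}{19526}\right) - \frac{46062}{\left(-42\right) \frac{1}{17649} + \frac{9006}{2685619}} = - \frac{7915}{19526} - \frac{46062}{- \frac{14}{5883} + 9006 \cdot \frac{1}{2685619}} = - \frac{7915}{19526} - \frac{46062}{- \frac{14}{5883} + \frac{9006}{2685619}} = - \frac{7915}{19526} - \frac{46062}{\frac{15383632}{15799496577}} = - \frac{7915}{19526} - \frac{363878205664887}{7691816} = - \frac{3552542952346653601}{75095199608}$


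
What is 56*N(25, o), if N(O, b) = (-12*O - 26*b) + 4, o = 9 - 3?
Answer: -25312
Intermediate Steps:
o = 6
N(O, b) = 4 - 26*b - 12*O (N(O, b) = (-26*b - 12*O) + 4 = 4 - 26*b - 12*O)
56*N(25, o) = 56*(4 - 26*6 - 12*25) = 56*(4 - 156 - 300) = 56*(-452) = -25312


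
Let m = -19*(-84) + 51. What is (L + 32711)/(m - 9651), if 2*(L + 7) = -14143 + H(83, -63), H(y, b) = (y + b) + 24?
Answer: -17103/5336 ≈ -3.2052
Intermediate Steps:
H(y, b) = 24 + b + y (H(y, b) = (b + y) + 24 = 24 + b + y)
m = 1647 (m = 1596 + 51 = 1647)
L = -14113/2 (L = -7 + (-14143 + (24 - 63 + 83))/2 = -7 + (-14143 + 44)/2 = -7 + (½)*(-14099) = -7 - 14099/2 = -14113/2 ≈ -7056.5)
(L + 32711)/(m - 9651) = (-14113/2 + 32711)/(1647 - 9651) = (51309/2)/(-8004) = (51309/2)*(-1/8004) = -17103/5336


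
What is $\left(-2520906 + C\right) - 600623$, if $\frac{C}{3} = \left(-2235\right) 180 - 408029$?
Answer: $-5552516$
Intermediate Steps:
$C = -2430987$ ($C = 3 \left(\left(-2235\right) 180 - 408029\right) = 3 \left(-402300 - 408029\right) = 3 \left(-810329\right) = -2430987$)
$\left(-2520906 + C\right) - 600623 = \left(-2520906 - 2430987\right) - 600623 = -4951893 - 600623 = -5552516$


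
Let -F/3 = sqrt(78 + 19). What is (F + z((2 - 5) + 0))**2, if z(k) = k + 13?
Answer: 973 - 60*sqrt(97) ≈ 382.07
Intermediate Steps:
z(k) = 13 + k
F = -3*sqrt(97) (F = -3*sqrt(78 + 19) = -3*sqrt(97) ≈ -29.547)
(F + z((2 - 5) + 0))**2 = (-3*sqrt(97) + (13 + ((2 - 5) + 0)))**2 = (-3*sqrt(97) + (13 + (-3 + 0)))**2 = (-3*sqrt(97) + (13 - 3))**2 = (-3*sqrt(97) + 10)**2 = (10 - 3*sqrt(97))**2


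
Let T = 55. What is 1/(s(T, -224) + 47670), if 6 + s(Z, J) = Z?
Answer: 1/47719 ≈ 2.0956e-5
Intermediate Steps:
s(Z, J) = -6 + Z
1/(s(T, -224) + 47670) = 1/((-6 + 55) + 47670) = 1/(49 + 47670) = 1/47719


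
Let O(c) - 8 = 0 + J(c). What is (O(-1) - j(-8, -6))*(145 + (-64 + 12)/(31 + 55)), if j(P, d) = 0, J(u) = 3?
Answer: 68299/43 ≈ 1588.3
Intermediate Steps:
O(c) = 11 (O(c) = 8 + (0 + 3) = 8 + 3 = 11)
(O(-1) - j(-8, -6))*(145 + (-64 + 12)/(31 + 55)) = (11 - 1*0)*(145 + (-64 + 12)/(31 + 55)) = (11 + 0)*(145 - 52/86) = 11*(145 - 52*1/86) = 11*(145 - 26/43) = 11*(6209/43) = 68299/43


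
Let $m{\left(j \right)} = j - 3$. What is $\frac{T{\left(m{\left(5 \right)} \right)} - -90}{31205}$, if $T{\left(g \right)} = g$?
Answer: $\frac{92}{31205} \approx 0.0029482$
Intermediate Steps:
$m{\left(j \right)} = -3 + j$ ($m{\left(j \right)} = j - 3 = -3 + j$)
$\frac{T{\left(m{\left(5 \right)} \right)} - -90}{31205} = \frac{\left(-3 + 5\right) - -90}{31205} = \left(2 + 90\right) \frac{1}{31205} = 92 \cdot \frac{1}{31205} = \frac{92}{31205}$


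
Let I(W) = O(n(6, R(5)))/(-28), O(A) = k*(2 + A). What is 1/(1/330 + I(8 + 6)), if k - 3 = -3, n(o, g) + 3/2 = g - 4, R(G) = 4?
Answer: 330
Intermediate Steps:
n(o, g) = -11/2 + g (n(o, g) = -3/2 + (g - 4) = -3/2 + (-4 + g) = -11/2 + g)
k = 0 (k = 3 - 3 = 0)
O(A) = 0 (O(A) = 0*(2 + A) = 0)
I(W) = 0 (I(W) = 0/(-28) = 0*(-1/28) = 0)
1/(1/330 + I(8 + 6)) = 1/(1/330 + 0) = 1/(1/330) = 330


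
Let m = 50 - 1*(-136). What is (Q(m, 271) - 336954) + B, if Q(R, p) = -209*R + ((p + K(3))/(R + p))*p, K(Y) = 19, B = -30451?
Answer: -185590913/457 ≈ -4.0611e+5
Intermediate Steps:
m = 186 (m = 50 + 136 = 186)
Q(R, p) = -209*R + p*(19 + p)/(R + p) (Q(R, p) = -209*R + ((p + 19)/(R + p))*p = -209*R + ((19 + p)/(R + p))*p = -209*R + p*(19 + p)/(R + p))
(Q(m, 271) - 336954) + B = ((271² - 209*186² + 19*271 - 209*186*271)/(186 + 271) - 336954) - 30451 = ((73441 - 209*34596 + 5149 - 10534854)/457 - 336954) - 30451 = ((73441 - 7230564 + 5149 - 10534854)/457 - 336954) - 30451 = ((1/457)*(-17686828) - 336954) - 30451 = (-17686828/457 - 336954) - 30451 = -171674806/457 - 30451 = -185590913/457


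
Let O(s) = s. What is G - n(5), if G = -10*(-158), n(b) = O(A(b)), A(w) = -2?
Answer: 1582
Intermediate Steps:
n(b) = -2
G = 1580
G - n(5) = 1580 - 1*(-2) = 1580 + 2 = 1582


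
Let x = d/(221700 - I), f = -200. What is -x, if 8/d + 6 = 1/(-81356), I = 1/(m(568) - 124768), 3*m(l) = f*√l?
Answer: 6737557988245985364992/1120289749567522777195147611 + 260339200*√142/1120289749567522777195147611 ≈ 6.0141e-6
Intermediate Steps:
m(l) = -200*√l/3 (m(l) = (-200*√l)/3 = -200*√l/3)
I = 1/(-124768 - 400*√142/3) (I = 1/(-400*√142/3 - 124768) = 1/(-124768 - 400*√142/3) ≈ -7.9141e-6)
d = -650848/488137 (d = 8/(-6 + 1/(-81356)) = 8/(-6 - 1/81356) = 8/(-488137/81356) = 8*(-81356/488137) = -650848/488137 ≈ -1.3333)
x = -650848/(488137*(970497046004691/4377523888 - 75*√142/8755047776)) (x = -650848/(488137*(221700 - (-35091/4377523888 + 75*√142/8755047776))) = -650848/(488137*(221700 + (35091/4377523888 - 75*√142/8755047776))) = -650848/(488137*(970497046004691/4377523888 - 75*√142/8755047776)) ≈ -6.0141e-6)
-x = -(-6737557988245985364992/1120289749567522777195147611 - 260339200*√142/1120289749567522777195147611) = 6737557988245985364992/1120289749567522777195147611 + 260339200*√142/1120289749567522777195147611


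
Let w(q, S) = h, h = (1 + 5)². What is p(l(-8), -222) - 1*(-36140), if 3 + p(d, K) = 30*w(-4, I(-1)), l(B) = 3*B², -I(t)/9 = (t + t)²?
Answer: 37217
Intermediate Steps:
I(t) = -36*t² (I(t) = -9*(t + t)² = -9*4*t² = -36*t²)
h = 36 (h = 6² = 36)
w(q, S) = 36
p(d, K) = 1077 (p(d, K) = -3 + 30*36 = -3 + 1080 = 1077)
p(l(-8), -222) - 1*(-36140) = 1077 - 1*(-36140) = 1077 + 36140 = 37217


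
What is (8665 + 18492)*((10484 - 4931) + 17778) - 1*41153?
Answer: 633558814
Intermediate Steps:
(8665 + 18492)*((10484 - 4931) + 17778) - 1*41153 = 27157*(5553 + 17778) - 41153 = 27157*23331 - 41153 = 633599967 - 41153 = 633558814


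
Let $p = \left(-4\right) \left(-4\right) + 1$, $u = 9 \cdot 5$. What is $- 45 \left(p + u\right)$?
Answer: $-2790$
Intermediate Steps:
$u = 45$
$p = 17$ ($p = 16 + 1 = 17$)
$- 45 \left(p + u\right) = - 45 \left(17 + 45\right) = \left(-45\right) 62 = -2790$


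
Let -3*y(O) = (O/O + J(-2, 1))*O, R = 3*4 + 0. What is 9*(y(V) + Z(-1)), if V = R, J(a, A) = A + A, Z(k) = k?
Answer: -117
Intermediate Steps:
J(a, A) = 2*A
R = 12 (R = 12 + 0 = 12)
V = 12
y(O) = -O (y(O) = -(O/O + 2*1)*O/3 = -(1 + 2)*O/3 = -O)
9*(y(V) + Z(-1)) = 9*(-1*12 - 1) = 9*(-12 - 1) = 9*(-13) = -117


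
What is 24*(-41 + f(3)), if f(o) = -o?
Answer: -1056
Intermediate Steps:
24*(-41 + f(3)) = 24*(-41 - 1*3) = 24*(-41 - 3) = 24*(-44) = -1056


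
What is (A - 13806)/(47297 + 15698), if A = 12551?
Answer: -251/12599 ≈ -0.019922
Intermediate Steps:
(A - 13806)/(47297 + 15698) = (12551 - 13806)/(47297 + 15698) = -1255/62995 = -1255*1/62995 = -251/12599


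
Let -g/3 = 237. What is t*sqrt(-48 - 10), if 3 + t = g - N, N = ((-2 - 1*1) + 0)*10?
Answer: -684*I*sqrt(58) ≈ -5209.2*I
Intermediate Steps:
g = -711 (g = -3*237 = -711)
N = -30 (N = ((-2 - 1) + 0)*10 = (-3 + 0)*10 = -3*10 = -30)
t = -684 (t = -3 + (-711 - 1*(-30)) = -3 + (-711 + 30) = -3 - 681 = -684)
t*sqrt(-48 - 10) = -684*sqrt(-48 - 10) = -684*I*sqrt(58)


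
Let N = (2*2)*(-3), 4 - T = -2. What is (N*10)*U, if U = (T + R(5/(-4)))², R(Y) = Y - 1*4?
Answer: -135/2 ≈ -67.500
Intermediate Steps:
T = 6 (T = 4 - 1*(-2) = 4 + 2 = 6)
R(Y) = -4 + Y (R(Y) = Y - 4 = -4 + Y)
N = -12 (N = 4*(-3) = -12)
U = 9/16 (U = (6 + (-4 + 5/(-4)))² = (6 + (-4 + 5*(-¼)))² = (6 + (-4 - 5/4))² = (6 - 21/4)² = (¾)² = 9/16 ≈ 0.56250)
(N*10)*U = -12*10*(9/16) = -120*9/16 = -135/2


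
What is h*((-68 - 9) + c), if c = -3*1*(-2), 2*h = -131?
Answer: 9301/2 ≈ 4650.5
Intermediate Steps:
h = -131/2 (h = (½)*(-131) = -131/2 ≈ -65.500)
c = 6 (c = -3*(-2) = 6)
h*((-68 - 9) + c) = -131*((-68 - 9) + 6)/2 = -131*(-77 + 6)/2 = -131/2*(-71) = 9301/2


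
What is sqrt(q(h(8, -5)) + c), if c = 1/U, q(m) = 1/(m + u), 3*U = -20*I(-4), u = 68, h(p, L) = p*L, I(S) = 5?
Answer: sqrt(7)/35 ≈ 0.075593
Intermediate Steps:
h(p, L) = L*p
U = -100/3 (U = (-20*5)/3 = (1/3)*(-100) = -100/3 ≈ -33.333)
q(m) = 1/(68 + m) (q(m) = 1/(m + 68) = 1/(68 + m))
c = -3/100 (c = 1/(-100/3) = -3/100 ≈ -0.030000)
sqrt(q(h(8, -5)) + c) = sqrt(1/(68 - 5*8) - 3/100) = sqrt(1/(68 - 40) - 3/100) = sqrt(1/28 - 3/100) = sqrt(1/175) = sqrt(7)/35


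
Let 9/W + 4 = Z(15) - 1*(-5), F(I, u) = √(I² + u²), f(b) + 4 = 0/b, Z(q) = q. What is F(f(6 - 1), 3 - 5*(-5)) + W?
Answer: 9/16 + 20*√2 ≈ 28.847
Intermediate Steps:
f(b) = -4 (f(b) = -4 + 0/b = -4 + 0 = -4)
W = 9/16 (W = 9/(-4 + (15 - 1*(-5))) = 9/(-4 + (15 + 5)) = 9/(-4 + 20) = 9/16 ≈ 0.56250)
F(f(6 - 1), 3 - 5*(-5)) + W = √((-4)² + (3 - 5*(-5))²) + 9/16 = √(16 + (3 + 25)²) + 9/16 = √(16 + 28²) + 9/16 = √(16 + 784) + 9/16 = √800 + 9/16 = 20*√2 + 9/16 = 9/16 + 20*√2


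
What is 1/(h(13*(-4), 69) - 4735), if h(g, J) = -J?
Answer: -1/4804 ≈ -0.00020816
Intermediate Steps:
1/(h(13*(-4), 69) - 4735) = 1/(-1*69 - 4735) = 1/(-69 - 4735) = 1/(-4804) = -1/4804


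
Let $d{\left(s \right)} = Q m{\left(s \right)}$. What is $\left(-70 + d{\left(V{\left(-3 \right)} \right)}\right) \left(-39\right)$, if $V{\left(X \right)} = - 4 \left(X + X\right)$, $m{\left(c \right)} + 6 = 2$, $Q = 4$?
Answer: $3354$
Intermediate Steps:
$m{\left(c \right)} = -4$ ($m{\left(c \right)} = -6 + 2 = -4$)
$V{\left(X \right)} = - 8 X$ ($V{\left(X \right)} = - 4 \cdot 2 X = - 8 X$)
$d{\left(s \right)} = -16$ ($d{\left(s \right)} = 4 \left(-4\right) = -16$)
$\left(-70 + d{\left(V{\left(-3 \right)} \right)}\right) \left(-39\right) = \left(-70 - 16\right) \left(-39\right) = \left(-86\right) \left(-39\right) = 3354$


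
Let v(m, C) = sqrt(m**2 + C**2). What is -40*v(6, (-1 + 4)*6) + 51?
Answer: 51 - 240*sqrt(10) ≈ -707.95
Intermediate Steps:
v(m, C) = sqrt(C**2 + m**2)
-40*v(6, (-1 + 4)*6) + 51 = -40*sqrt(((-1 + 4)*6)**2 + 6**2) + 51 = -40*sqrt((3*6)**2 + 36) + 51 = -40*sqrt(18**2 + 36) + 51 = -40*sqrt(324 + 36) + 51 = -240*sqrt(10) + 51 = 51 - 240*sqrt(10)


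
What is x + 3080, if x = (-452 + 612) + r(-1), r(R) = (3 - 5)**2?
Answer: 3244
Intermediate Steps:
r(R) = 4 (r(R) = (-2)**2 = 4)
x = 164 (x = (-452 + 612) + 4 = 160 + 4 = 164)
x + 3080 = 164 + 3080 = 3244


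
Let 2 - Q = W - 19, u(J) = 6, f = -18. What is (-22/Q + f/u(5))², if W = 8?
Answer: 3721/169 ≈ 22.018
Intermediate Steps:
Q = 13 (Q = 2 - (8 - 19) = 2 - 1*(-11) = 2 + 11 = 13)
(-22/Q + f/u(5))² = (-22/13 - 18/6)² = (-22*1/13 - 18*⅙)² = (-22/13 - 3)² = (-61/13)² = 3721/169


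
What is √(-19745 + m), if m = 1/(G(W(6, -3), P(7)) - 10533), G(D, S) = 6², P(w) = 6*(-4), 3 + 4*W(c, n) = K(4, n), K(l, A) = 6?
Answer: I*√2175642503202/10497 ≈ 140.52*I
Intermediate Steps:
W(c, n) = ¾ (W(c, n) = -¾ + (¼)*6 = -¾ + 3/2 = ¾)
P(w) = -24
G(D, S) = 36
m = -1/10497 (m = 1/(36 - 10533) = 1/(-10497) = -1/10497 ≈ -9.5265e-5)
√(-19745 + m) = √(-19745 - 1/10497) = √(-207263266/10497) = I*√2175642503202/10497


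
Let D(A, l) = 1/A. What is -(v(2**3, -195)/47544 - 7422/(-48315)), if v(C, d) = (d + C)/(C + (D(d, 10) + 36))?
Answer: -336169263933/2189635671160 ≈ -0.15353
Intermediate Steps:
v(C, d) = (C + d)/(36 + C + 1/d) (v(C, d) = (d + C)/(C + (1/d + 36)) = (C + d)/(C + (36 + 1/d)) = (C + d)/(36 + C + 1/d))
-(v(2**3, -195)/47544 - 7422/(-48315)) = -(-195*(2**3 - 195)/(1 - 195*(36 + 2**3))/47544 - 7422/(-48315)) = -(-195*(8 - 195)/(1 - 195*(36 + 8))*(1/47544) - 7422*(-1/48315)) = -(-195*(-187)/(1 - 195*44)*(1/47544) + 2474/16105) = -(-195*(-187)/(1 - 8580)*(1/47544) + 2474/16105) = -(-195*(-187)/(-8579)*(1/47544) + 2474/16105) = -(-195*(-1/8579)*(-187)*(1/47544) + 2474/16105) = -(-36465/8579*1/47544 + 2474/16105) = -(-12155/135959992 + 2474/16105) = -1*336169263933/2189635671160 = -336169263933/2189635671160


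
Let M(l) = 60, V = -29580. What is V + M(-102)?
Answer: -29520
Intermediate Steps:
V + M(-102) = -29580 + 60 = -29520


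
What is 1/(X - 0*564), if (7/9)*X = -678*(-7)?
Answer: 1/6102 ≈ 0.00016388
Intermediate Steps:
X = 6102 (X = 9*(-678*(-7))/7 = (9/7)*4746 = 6102)
1/(X - 0*564) = 1/(6102 - 0*564) = 1/(6102 - 1*0) = 1/(6102 + 0) = 1/6102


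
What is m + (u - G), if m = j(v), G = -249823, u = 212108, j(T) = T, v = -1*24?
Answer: 461907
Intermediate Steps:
v = -24
m = -24
m + (u - G) = -24 + (212108 - 1*(-249823)) = -24 + (212108 + 249823) = -24 + 461931 = 461907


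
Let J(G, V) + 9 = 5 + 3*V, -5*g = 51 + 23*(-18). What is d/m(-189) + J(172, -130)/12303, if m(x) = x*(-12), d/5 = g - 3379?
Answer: -5674633/775089 ≈ -7.3213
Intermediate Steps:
g = 363/5 (g = -(51 + 23*(-18))/5 = -(51 - 414)/5 = -1/5*(-363) = 363/5 ≈ 72.600)
J(G, V) = -4 + 3*V (J(G, V) = -9 + (5 + 3*V) = -4 + 3*V)
d = -16532 (d = 5*(363/5 - 3379) = 5*(-16532/5) = -16532)
m(x) = -12*x
d/m(-189) + J(172, -130)/12303 = -16532/((-12*(-189))) + (-4 + 3*(-130))/12303 = -16532/2268 + (-4 - 390)*(1/12303) = -16532*1/2268 - 394*1/12303 = -4133/567 - 394/12303 = -5674633/775089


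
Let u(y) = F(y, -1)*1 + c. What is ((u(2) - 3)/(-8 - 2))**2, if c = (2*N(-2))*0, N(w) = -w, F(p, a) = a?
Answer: 4/25 ≈ 0.16000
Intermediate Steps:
c = 0 (c = (2*(-1*(-2)))*0 = (2*2)*0 = 4*0 = 0)
u(y) = -1 (u(y) = -1*1 + 0 = -1 + 0 = -1)
((u(2) - 3)/(-8 - 2))**2 = ((-1 - 3)/(-8 - 2))**2 = (-4/(-10))**2 = (-4*(-1/10))**2 = (2/5)**2 = 4/25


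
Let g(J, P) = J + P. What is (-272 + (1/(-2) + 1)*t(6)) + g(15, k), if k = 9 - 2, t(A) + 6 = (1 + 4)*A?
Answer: -238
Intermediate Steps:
t(A) = -6 + 5*A (t(A) = -6 + (1 + 4)*A = -6 + 5*A)
k = 7
(-272 + (1/(-2) + 1)*t(6)) + g(15, k) = (-272 + (1/(-2) + 1)*(-6 + 5*6)) + (15 + 7) = (-272 + (-½ + 1)*(-6 + 30)) + 22 = (-272 + (½)*24) + 22 = (-272 + 12) + 22 = -260 + 22 = -238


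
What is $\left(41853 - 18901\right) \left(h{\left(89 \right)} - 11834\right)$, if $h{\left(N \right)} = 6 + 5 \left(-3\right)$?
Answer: $-271820536$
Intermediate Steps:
$h{\left(N \right)} = -9$ ($h{\left(N \right)} = 6 - 15 = -9$)
$\left(41853 - 18901\right) \left(h{\left(89 \right)} - 11834\right) = \left(41853 - 18901\right) \left(-9 - 11834\right) = \left(41853 - 18901\right) \left(-11843\right) = 22952 \left(-11843\right) = -271820536$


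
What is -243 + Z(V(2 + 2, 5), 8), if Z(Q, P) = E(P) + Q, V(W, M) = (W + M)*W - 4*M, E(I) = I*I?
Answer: -163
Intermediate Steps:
E(I) = I**2
V(W, M) = -4*M + W*(M + W) (V(W, M) = (M + W)*W - 4*M = W*(M + W) - 4*M = -4*M + W*(M + W))
Z(Q, P) = Q + P**2 (Z(Q, P) = P**2 + Q = Q + P**2)
-243 + Z(V(2 + 2, 5), 8) = -243 + (((2 + 2)**2 - 4*5 + 5*(2 + 2)) + 8**2) = -243 + ((4**2 - 20 + 5*4) + 64) = -243 + ((16 - 20 + 20) + 64) = -243 + (16 + 64) = -243 + 80 = -163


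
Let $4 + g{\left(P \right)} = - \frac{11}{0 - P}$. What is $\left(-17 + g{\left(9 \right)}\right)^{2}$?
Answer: $\frac{31684}{81} \approx 391.16$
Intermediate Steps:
$g{\left(P \right)} = -4 + \frac{11}{P}$ ($g{\left(P \right)} = -4 - \frac{11}{0 - P} = -4 - \frac{11}{\left(-1\right) P} = -4 - 11 \left(- \frac{1}{P}\right) = -4 + \frac{11}{P}$)
$\left(-17 + g{\left(9 \right)}\right)^{2} = \left(-17 - \left(4 - \frac{11}{9}\right)\right)^{2} = \left(-17 + \left(-4 + 11 \cdot \frac{1}{9}\right)\right)^{2} = \left(-17 + \left(-4 + \frac{11}{9}\right)\right)^{2} = \left(-17 - \frac{25}{9}\right)^{2} = \left(- \frac{178}{9}\right)^{2} = \frac{31684}{81}$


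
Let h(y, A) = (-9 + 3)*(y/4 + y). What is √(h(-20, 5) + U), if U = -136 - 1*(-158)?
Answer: 2*√43 ≈ 13.115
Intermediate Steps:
h(y, A) = -15*y/2 (h(y, A) = -6*(y*(¼) + y) = -6*(y/4 + y) = -15*y/2)
U = 22 (U = -136 + 158 = 22)
√(h(-20, 5) + U) = √(-15/2*(-20) + 22) = √(150 + 22) = √172 = 2*√43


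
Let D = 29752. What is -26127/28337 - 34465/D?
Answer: -1753965209/843082424 ≈ -2.0804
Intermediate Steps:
-26127/28337 - 34465/D = -26127/28337 - 34465/29752 = -1753965209/843082424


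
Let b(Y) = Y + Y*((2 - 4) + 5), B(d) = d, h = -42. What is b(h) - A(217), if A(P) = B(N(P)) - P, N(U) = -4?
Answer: 53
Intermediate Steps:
A(P) = -4 - P
b(Y) = 4*Y (b(Y) = Y + Y*(-2 + 5) = Y + Y*3 = Y + 3*Y = 4*Y)
b(h) - A(217) = 4*(-42) - (-4 - 1*217) = -168 - (-4 - 217) = -168 - 1*(-221) = -168 + 221 = 53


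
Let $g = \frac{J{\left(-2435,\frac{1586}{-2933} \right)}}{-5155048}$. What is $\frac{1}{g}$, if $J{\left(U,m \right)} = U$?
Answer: $\frac{5155048}{2435} \approx 2117.1$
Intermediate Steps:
$g = \frac{2435}{5155048}$ ($g = - \frac{2435}{-5155048} = \left(-2435\right) \left(- \frac{1}{5155048}\right) = \frac{2435}{5155048} \approx 0.00047235$)
$\frac{1}{g} = \frac{1}{\frac{2435}{5155048}} = \frac{5155048}{2435}$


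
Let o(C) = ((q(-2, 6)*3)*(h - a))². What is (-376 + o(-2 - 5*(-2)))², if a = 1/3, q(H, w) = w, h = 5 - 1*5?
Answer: 115600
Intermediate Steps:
h = 0 (h = 5 - 5 = 0)
a = ⅓ ≈ 0.33333
o(C) = 36 (o(C) = ((6*3)*(0 - 1*⅓))² = (18*(0 - ⅓))² = (18*(-⅓))² = (-6)² = 36)
(-376 + o(-2 - 5*(-2)))² = (-376 + 36)² = (-340)² = 115600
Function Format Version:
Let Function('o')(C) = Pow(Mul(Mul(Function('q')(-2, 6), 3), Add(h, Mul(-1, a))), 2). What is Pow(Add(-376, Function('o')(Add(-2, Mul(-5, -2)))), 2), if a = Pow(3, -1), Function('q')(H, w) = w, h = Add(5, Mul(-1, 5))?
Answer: 115600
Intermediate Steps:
h = 0 (h = Add(5, -5) = 0)
a = Rational(1, 3) ≈ 0.33333
Function('o')(C) = 36 (Function('o')(C) = Pow(Mul(Mul(6, 3), Add(0, Mul(-1, Rational(1, 3)))), 2) = Pow(Mul(18, Add(0, Rational(-1, 3))), 2) = Pow(Mul(18, Rational(-1, 3)), 2) = Pow(-6, 2) = 36)
Pow(Add(-376, Function('o')(Add(-2, Mul(-5, -2)))), 2) = Pow(Add(-376, 36), 2) = Pow(-340, 2) = 115600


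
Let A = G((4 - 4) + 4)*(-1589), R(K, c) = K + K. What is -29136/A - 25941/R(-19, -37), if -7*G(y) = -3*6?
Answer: 17850349/25878 ≈ 689.79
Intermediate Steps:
R(K, c) = 2*K
G(y) = 18/7 (G(y) = -(-3)*6/7 = -⅐*(-18) = 18/7)
A = -4086 (A = (18/7)*(-1589) = -4086)
-29136/A - 25941/R(-19, -37) = -29136/(-4086) - 25941/(2*(-19)) = -29136*(-1/4086) - 25941/(-38) = 4856/681 - 25941*(-1/38) = 4856/681 + 25941/38 = 17850349/25878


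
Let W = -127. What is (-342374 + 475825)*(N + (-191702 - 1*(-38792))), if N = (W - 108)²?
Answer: -13036160935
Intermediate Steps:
N = 55225 (N = (-127 - 108)² = (-235)² = 55225)
(-342374 + 475825)*(N + (-191702 - 1*(-38792))) = (-342374 + 475825)*(55225 + (-191702 - 1*(-38792))) = 133451*(55225 + (-191702 + 38792)) = 133451*(55225 - 152910) = 133451*(-97685) = -13036160935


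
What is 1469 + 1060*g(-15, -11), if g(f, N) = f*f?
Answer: 239969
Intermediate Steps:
g(f, N) = f²
1469 + 1060*g(-15, -11) = 1469 + 1060*(-15)² = 1469 + 1060*225 = 1469 + 238500 = 239969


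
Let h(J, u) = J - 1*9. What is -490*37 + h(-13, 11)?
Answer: -18152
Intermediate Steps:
h(J, u) = -9 + J (h(J, u) = J - 9 = -9 + J)
-490*37 + h(-13, 11) = -490*37 + (-9 - 13) = -18130 - 22 = -18152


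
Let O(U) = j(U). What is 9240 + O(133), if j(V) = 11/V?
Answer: 1228931/133 ≈ 9240.1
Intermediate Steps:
O(U) = 11/U
9240 + O(133) = 9240 + 11/133 = 1228931/133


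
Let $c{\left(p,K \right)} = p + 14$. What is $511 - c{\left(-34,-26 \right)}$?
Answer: $531$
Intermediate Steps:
$c{\left(p,K \right)} = 14 + p$
$511 - c{\left(-34,-26 \right)} = 511 - \left(14 - 34\right) = 511 - -20 = 511 + 20 = 531$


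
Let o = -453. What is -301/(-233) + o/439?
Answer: 26590/102287 ≈ 0.25995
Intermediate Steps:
-301/(-233) + o/439 = -301/(-233) - 453/439 = -301*(-1/233) - 453*1/439 = 301/233 - 453/439 = 26590/102287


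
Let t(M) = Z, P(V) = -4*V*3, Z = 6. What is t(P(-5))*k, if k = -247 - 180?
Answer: -2562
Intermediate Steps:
P(V) = -12*V
t(M) = 6
k = -427
t(P(-5))*k = 6*(-427) = -2562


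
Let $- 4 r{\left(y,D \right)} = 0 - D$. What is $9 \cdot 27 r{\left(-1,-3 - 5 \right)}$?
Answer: $-486$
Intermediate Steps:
$r{\left(y,D \right)} = \frac{D}{4}$ ($r{\left(y,D \right)} = - \frac{0 - D}{4} = - \frac{\left(-1\right) D}{4} = \frac{D}{4}$)
$9 \cdot 27 r{\left(-1,-3 - 5 \right)} = 9 \cdot 27 \frac{-3 - 5}{4} = 243 \cdot \frac{1}{4} \left(-8\right) = 243 \left(-2\right) = -486$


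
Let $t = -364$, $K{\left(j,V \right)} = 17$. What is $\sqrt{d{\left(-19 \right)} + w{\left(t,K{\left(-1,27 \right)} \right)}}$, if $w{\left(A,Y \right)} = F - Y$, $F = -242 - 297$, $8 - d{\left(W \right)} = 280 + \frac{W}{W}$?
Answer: $i \sqrt{829} \approx 28.792 i$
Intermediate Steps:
$d{\left(W \right)} = -273$ ($d{\left(W \right)} = 8 - \left(280 + \frac{W}{W}\right) = 8 - \left(280 + 1\right) = 8 - 281 = -273$)
$F = -539$
$w{\left(A,Y \right)} = -539 - Y$
$\sqrt{d{\left(-19 \right)} + w{\left(t,K{\left(-1,27 \right)} \right)}} = \sqrt{-273 - 556} = \sqrt{-829} = i \sqrt{829}$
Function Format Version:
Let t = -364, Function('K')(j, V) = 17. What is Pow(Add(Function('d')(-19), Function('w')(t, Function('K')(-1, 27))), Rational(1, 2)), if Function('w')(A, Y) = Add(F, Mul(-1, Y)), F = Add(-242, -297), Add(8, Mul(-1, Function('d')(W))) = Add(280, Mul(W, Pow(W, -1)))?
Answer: Mul(I, Pow(829, Rational(1, 2))) ≈ Mul(28.792, I)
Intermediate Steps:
Function('d')(W) = -273 (Function('d')(W) = Add(8, Mul(-1, Add(280, Mul(W, Pow(W, -1))))) = Add(8, Mul(-1, Add(280, 1))) = Add(8, Mul(-1, 281)) = Add(8, -281) = -273)
F = -539
Function('w')(A, Y) = Add(-539, Mul(-1, Y))
Pow(Add(Function('d')(-19), Function('w')(t, Function('K')(-1, 27))), Rational(1, 2)) = Pow(Add(-273, Add(-539, Mul(-1, 17))), Rational(1, 2)) = Pow(Add(-273, Add(-539, -17)), Rational(1, 2)) = Pow(Add(-273, -556), Rational(1, 2)) = Pow(-829, Rational(1, 2)) = Mul(I, Pow(829, Rational(1, 2)))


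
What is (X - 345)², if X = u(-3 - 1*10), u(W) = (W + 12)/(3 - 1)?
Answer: 477481/4 ≈ 1.1937e+5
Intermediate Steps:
u(W) = 6 + W/2 (u(W) = (12 + W)/2 = (12 + W)*(½) = 6 + W/2)
X = -½ (X = 6 + (-3 - 1*10)/2 = 6 + (-3 - 10)/2 = 6 + (½)*(-13) = 6 - 13/2 = -½ ≈ -0.50000)
(X - 345)² = (-½ - 345)² = (-691/2)² = 477481/4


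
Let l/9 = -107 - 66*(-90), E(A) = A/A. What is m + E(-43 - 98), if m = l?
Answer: 52498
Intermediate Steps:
E(A) = 1
l = 52497 (l = 9*(-107 - 66*(-90)) = 9*(-107 + 5940) = 9*5833 = 52497)
m = 52497
m + E(-43 - 98) = 52497 + 1 = 52498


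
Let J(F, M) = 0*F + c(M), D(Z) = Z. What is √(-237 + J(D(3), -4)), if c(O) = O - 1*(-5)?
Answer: 2*I*√59 ≈ 15.362*I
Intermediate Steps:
c(O) = 5 + O (c(O) = O + 5 = 5 + O)
J(F, M) = 5 + M (J(F, M) = 0*F + (5 + M) = 0 + (5 + M) = 5 + M)
√(-237 + J(D(3), -4)) = √(-237 + (5 - 4)) = √(-237 + 1) = √(-236) = 2*I*√59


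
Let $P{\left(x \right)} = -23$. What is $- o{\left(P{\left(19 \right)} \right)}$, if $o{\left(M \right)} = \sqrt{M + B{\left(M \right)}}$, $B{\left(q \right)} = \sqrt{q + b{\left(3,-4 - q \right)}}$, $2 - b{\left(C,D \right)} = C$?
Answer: $- \sqrt{-23 + 2 i \sqrt{6}} \approx -0.50791 - 4.8227 i$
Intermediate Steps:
$b{\left(C,D \right)} = 2 - C$
$B{\left(q \right)} = \sqrt{-1 + q}$ ($B{\left(q \right)} = \sqrt{q + \left(2 - 3\right)} = \sqrt{q - 1} = \sqrt{-1 + q}$)
$o{\left(M \right)} = \sqrt{M + \sqrt{-1 + M}}$
$- o{\left(P{\left(19 \right)} \right)} = - \sqrt{-23 + \sqrt{-1 - 23}} = - \sqrt{-23 + \sqrt{-24}} = - \sqrt{-23 + 2 i \sqrt{6}}$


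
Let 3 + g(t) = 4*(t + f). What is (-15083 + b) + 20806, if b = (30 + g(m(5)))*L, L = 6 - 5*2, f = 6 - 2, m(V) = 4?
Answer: 5487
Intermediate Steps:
f = 4
L = -4 (L = 6 - 10 = -4)
g(t) = 13 + 4*t (g(t) = -3 + 4*(t + 4) = -3 + 4*(4 + t) = -3 + (16 + 4*t) = 13 + 4*t)
b = -236 (b = (30 + (13 + 4*4))*(-4) = (30 + (13 + 16))*(-4) = (30 + 29)*(-4) = 59*(-4) = -236)
(-15083 + b) + 20806 = (-15083 - 236) + 20806 = -15319 + 20806 = 5487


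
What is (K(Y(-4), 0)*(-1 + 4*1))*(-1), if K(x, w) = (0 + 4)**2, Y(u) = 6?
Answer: -48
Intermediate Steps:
K(x, w) = 16 (K(x, w) = 4**2 = 16)
(K(Y(-4), 0)*(-1 + 4*1))*(-1) = (16*(-1 + 4*1))*(-1) = (16*(-1 + 4))*(-1) = (16*3)*(-1) = 48*(-1) = -48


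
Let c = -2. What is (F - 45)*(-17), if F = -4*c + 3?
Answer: 578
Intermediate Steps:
F = 11 (F = -4*(-2) + 3 = 8 + 3 = 11)
(F - 45)*(-17) = (11 - 45)*(-17) = -34*(-17) = 578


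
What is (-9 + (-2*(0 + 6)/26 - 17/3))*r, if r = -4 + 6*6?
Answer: -18880/39 ≈ -484.10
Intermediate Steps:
r = 32 (r = -4 + 36 = 32)
(-9 + (-2*(0 + 6)/26 - 17/3))*r = (-9 + (-2*(0 + 6)/26 - 17/3))*32 = (-9 + (-2*6*(1/26) - 17*⅓))*32 = (-9 + (-12*1/26 - 17/3))*32 = (-9 + (-6/13 - 17/3))*32 = (-9 - 239/39)*32 = -590/39*32 = -18880/39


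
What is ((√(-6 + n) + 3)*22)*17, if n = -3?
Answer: 1122 + 1122*I ≈ 1122.0 + 1122.0*I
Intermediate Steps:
((√(-6 + n) + 3)*22)*17 = ((√(-6 - 3) + 3)*22)*17 = ((√(-9) + 3)*22)*17 = ((3*I + 3)*22)*17 = ((3 + 3*I)*22)*17 = (66 + 66*I)*17 = 1122 + 1122*I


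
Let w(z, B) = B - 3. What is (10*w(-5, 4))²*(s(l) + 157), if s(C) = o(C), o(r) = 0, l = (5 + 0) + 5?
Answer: 15700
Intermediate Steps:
w(z, B) = -3 + B
l = 10 (l = 5 + 5 = 10)
s(C) = 0
(10*w(-5, 4))²*(s(l) + 157) = (10*(-3 + 4))²*(0 + 157) = (10*1)²*157 = 10²*157 = 100*157 = 15700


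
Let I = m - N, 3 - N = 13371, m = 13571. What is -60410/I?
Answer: -60410/26939 ≈ -2.2425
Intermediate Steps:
N = -13368 (N = 3 - 1*13371 = 3 - 13371 = -13368)
I = 26939 (I = 13571 - 1*(-13368) = 13571 + 13368 = 26939)
-60410/I = -60410/26939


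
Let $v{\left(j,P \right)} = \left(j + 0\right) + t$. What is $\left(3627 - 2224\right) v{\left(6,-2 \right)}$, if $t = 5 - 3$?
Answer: $11224$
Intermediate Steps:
$t = 2$
$v{\left(j,P \right)} = 2 + j$ ($v{\left(j,P \right)} = \left(j + 0\right) + 2 = j + 2 = 2 + j$)
$\left(3627 - 2224\right) v{\left(6,-2 \right)} = \left(3627 - 2224\right) \left(2 + 6\right) = \left(3627 - 2224\right) 8 = 1403 \cdot 8 = 11224$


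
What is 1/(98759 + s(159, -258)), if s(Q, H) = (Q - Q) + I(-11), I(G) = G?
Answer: 1/98748 ≈ 1.0127e-5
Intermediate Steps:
s(Q, H) = -11 (s(Q, H) = (Q - Q) - 11 = 0 - 11 = -11)
1/(98759 + s(159, -258)) = 1/(98759 - 11) = 1/98748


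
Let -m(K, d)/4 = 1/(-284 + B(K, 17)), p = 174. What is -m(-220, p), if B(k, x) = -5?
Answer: -4/289 ≈ -0.013841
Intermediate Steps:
m(K, d) = 4/289 (m(K, d) = -4/(-284 - 5) = -4/(-289) = -4*(-1/289) = 4/289)
-m(-220, p) = -1*4/289 = -4/289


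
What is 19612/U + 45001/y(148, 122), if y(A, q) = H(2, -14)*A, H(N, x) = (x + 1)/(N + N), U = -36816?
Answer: -32042119/340548 ≈ -94.090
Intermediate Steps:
H(N, x) = (1 + x)/(2*N) (H(N, x) = (1 + x)/((2*N)) = (1 + x)*(1/(2*N)) = (1 + x)/(2*N))
y(A, q) = -13*A/4 (y(A, q) = ((½)*(1 - 14)/2)*A = ((½)*(½)*(-13))*A = -13*A/4)
19612/U + 45001/y(148, 122) = 19612/(-36816) + 45001/((-13/4*148)) = 19612*(-1/36816) + 45001/(-481) = -4903/9204 + 45001*(-1/481) = -4903/9204 - 45001/481 = -32042119/340548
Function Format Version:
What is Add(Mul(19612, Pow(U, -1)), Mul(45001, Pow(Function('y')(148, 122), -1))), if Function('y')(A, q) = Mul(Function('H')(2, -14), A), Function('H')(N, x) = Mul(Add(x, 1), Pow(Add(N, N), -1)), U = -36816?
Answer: Rational(-32042119, 340548) ≈ -94.090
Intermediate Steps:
Function('H')(N, x) = Mul(Rational(1, 2), Pow(N, -1), Add(1, x)) (Function('H')(N, x) = Mul(Add(1, x), Pow(Mul(2, N), -1)) = Mul(Add(1, x), Mul(Rational(1, 2), Pow(N, -1))) = Mul(Rational(1, 2), Pow(N, -1), Add(1, x)))
Function('y')(A, q) = Mul(Rational(-13, 4), A) (Function('y')(A, q) = Mul(Mul(Rational(1, 2), Pow(2, -1), Add(1, -14)), A) = Mul(Mul(Rational(1, 2), Rational(1, 2), -13), A) = Mul(Rational(-13, 4), A))
Add(Mul(19612, Pow(U, -1)), Mul(45001, Pow(Function('y')(148, 122), -1))) = Add(Mul(19612, Pow(-36816, -1)), Mul(45001, Pow(Mul(Rational(-13, 4), 148), -1))) = Add(Mul(19612, Rational(-1, 36816)), Mul(45001, Pow(-481, -1))) = Add(Rational(-4903, 9204), Mul(45001, Rational(-1, 481))) = Add(Rational(-4903, 9204), Rational(-45001, 481)) = Rational(-32042119, 340548)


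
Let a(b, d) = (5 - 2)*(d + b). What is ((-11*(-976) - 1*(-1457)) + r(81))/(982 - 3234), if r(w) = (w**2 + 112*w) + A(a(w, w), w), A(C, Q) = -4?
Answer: -13911/1126 ≈ -12.354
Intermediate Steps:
a(b, d) = 3*b + 3*d (a(b, d) = 3*(b + d) = 3*b + 3*d)
r(w) = -4 + w**2 + 112*w (r(w) = (w**2 + 112*w) - 4 = -4 + w**2 + 112*w)
((-11*(-976) - 1*(-1457)) + r(81))/(982 - 3234) = ((-11*(-976) - 1*(-1457)) + (-4 + 81**2 + 112*81))/(982 - 3234) = ((10736 + 1457) + (-4 + 6561 + 9072))/(-2252) = (12193 + 15629)*(-1/2252) = 27822*(-1/2252) = -13911/1126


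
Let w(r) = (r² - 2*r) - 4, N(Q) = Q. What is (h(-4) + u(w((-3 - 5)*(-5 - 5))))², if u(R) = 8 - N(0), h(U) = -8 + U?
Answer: 16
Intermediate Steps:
w(r) = -4 + r² - 2*r
u(R) = 8 (u(R) = 8 - 1*0 = 8 + 0 = 8)
(h(-4) + u(w((-3 - 5)*(-5 - 5))))² = ((-8 - 4) + 8)² = (-12 + 8)² = (-4)² = 16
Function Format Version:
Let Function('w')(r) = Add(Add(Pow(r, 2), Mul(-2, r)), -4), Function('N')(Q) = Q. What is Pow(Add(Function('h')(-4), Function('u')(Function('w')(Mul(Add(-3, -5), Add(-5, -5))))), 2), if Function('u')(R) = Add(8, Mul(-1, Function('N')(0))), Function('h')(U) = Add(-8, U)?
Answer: 16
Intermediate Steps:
Function('w')(r) = Add(-4, Pow(r, 2), Mul(-2, r))
Function('u')(R) = 8 (Function('u')(R) = Add(8, Mul(-1, 0)) = Add(8, 0) = 8)
Pow(Add(Function('h')(-4), Function('u')(Function('w')(Mul(Add(-3, -5), Add(-5, -5))))), 2) = Pow(Add(Add(-8, -4), 8), 2) = Pow(Add(-12, 8), 2) = Pow(-4, 2) = 16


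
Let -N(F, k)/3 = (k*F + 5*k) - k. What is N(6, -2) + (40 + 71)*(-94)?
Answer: -10374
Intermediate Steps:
N(F, k) = -12*k - 3*F*k (N(F, k) = -3*((k*F + 5*k) - k) = -3*((F*k + 5*k) - k) = -3*((5*k + F*k) - k) = -3*(4*k + F*k) = -12*k - 3*F*k)
N(6, -2) + (40 + 71)*(-94) = -3*(-2)*(4 + 6) + (40 + 71)*(-94) = -3*(-2)*10 + 111*(-94) = 60 - 10434 = -10374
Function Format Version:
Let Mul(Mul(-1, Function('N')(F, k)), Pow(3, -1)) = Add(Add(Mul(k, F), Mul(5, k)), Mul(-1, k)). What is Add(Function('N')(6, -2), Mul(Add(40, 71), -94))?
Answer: -10374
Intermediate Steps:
Function('N')(F, k) = Add(Mul(-12, k), Mul(-3, F, k)) (Function('N')(F, k) = Mul(-3, Add(Add(Mul(k, F), Mul(5, k)), Mul(-1, k))) = Mul(-3, Add(Add(Mul(F, k), Mul(5, k)), Mul(-1, k))) = Mul(-3, Add(Add(Mul(5, k), Mul(F, k)), Mul(-1, k))) = Mul(-3, Add(Mul(4, k), Mul(F, k))) = Add(Mul(-12, k), Mul(-3, F, k)))
Add(Function('N')(6, -2), Mul(Add(40, 71), -94)) = Add(Mul(-3, -2, Add(4, 6)), Mul(Add(40, 71), -94)) = Add(Mul(-3, -2, 10), Mul(111, -94)) = Add(60, -10434) = -10374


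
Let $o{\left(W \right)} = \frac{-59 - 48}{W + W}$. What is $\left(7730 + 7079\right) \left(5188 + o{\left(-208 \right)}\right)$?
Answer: $\frac{31962486835}{416} \approx 7.6833 \cdot 10^{7}$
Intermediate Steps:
$o{\left(W \right)} = - \frac{107}{2 W}$
$\left(7730 + 7079\right) \left(5188 + o{\left(-208 \right)}\right) = \left(7730 + 7079\right) \left(5188 - \frac{107}{2 \left(-208\right)}\right) = 14809 \left(5188 - - \frac{107}{416}\right) = 14809 \left(5188 + \frac{107}{416}\right) = 14809 \cdot \frac{2158315}{416} = \frac{31962486835}{416}$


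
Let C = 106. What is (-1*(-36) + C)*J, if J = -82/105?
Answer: -11644/105 ≈ -110.90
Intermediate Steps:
J = -82/105 (J = -82*1/105 = -82/105 ≈ -0.78095)
(-1*(-36) + C)*J = (-1*(-36) + 106)*(-82/105) = (36 + 106)*(-82/105) = 142*(-82/105) = -11644/105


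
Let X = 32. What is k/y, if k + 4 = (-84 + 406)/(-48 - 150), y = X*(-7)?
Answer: 557/22176 ≈ 0.025117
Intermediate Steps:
y = -224 (y = 32*(-7) = -224)
k = -557/99 (k = -4 + (-84 + 406)/(-48 - 150) = -4 + 322/(-198) = -4 + 322*(-1/198) = -4 - 161/99 = -557/99 ≈ -5.6263)
k/y = -557/99/(-224) = -557/99*(-1/224) = 557/22176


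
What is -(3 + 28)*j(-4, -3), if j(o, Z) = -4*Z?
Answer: -372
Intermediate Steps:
-(3 + 28)*j(-4, -3) = -(3 + 28)*(-4*(-3)) = -31*12 = -1*372 = -372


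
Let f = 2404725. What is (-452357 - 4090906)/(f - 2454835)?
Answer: 4543263/50110 ≈ 90.666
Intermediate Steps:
(-452357 - 4090906)/(f - 2454835) = (-452357 - 4090906)/(2404725 - 2454835) = -4543263/(-50110) = -4543263*(-1/50110) = 4543263/50110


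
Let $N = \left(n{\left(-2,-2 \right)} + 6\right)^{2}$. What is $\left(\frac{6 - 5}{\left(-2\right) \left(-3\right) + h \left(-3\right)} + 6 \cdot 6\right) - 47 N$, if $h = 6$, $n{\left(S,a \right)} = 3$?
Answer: $- \frac{45253}{12} \approx -3771.1$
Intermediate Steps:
$N = 81$ ($N = \left(3 + 6\right)^{2} = 9^{2} = 81$)
$\left(\frac{6 - 5}{\left(-2\right) \left(-3\right) + h \left(-3\right)} + 6 \cdot 6\right) - 47 N = \left(\frac{6 - 5}{\left(-2\right) \left(-3\right) + 6 \left(-3\right)} + 6 \cdot 6\right) - 3807 = \left(1 \frac{1}{6 - 18} + 36\right) - 3807 = \left(1 \frac{1}{-12} + 36\right) - 3807 = \left(1 \left(- \frac{1}{12}\right) + 36\right) - 3807 = \left(- \frac{1}{12} + 36\right) - 3807 = \frac{431}{12} - 3807 = - \frac{45253}{12}$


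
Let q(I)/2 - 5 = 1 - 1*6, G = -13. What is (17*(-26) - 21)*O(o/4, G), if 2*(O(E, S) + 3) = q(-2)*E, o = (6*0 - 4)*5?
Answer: 1389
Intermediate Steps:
q(I) = 0 (q(I) = 10 + 2*(1 - 1*6) = 10 + 2*(1 - 6) = 10 + 2*(-5) = 10 - 10 = 0)
o = -20 (o = (0 - 4)*5 = -4*5 = -20)
O(E, S) = -3 (O(E, S) = -3 + (0*E)/2 = -3 + (½)*0 = -3 + 0 = -3)
(17*(-26) - 21)*O(o/4, G) = (17*(-26) - 21)*(-3) = (-442 - 21)*(-3) = -463*(-3) = 1389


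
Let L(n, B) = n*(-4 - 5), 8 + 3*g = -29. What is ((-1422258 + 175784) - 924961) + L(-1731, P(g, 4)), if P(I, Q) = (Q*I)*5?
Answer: -2155856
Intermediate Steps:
g = -37/3 (g = -8/3 + (⅓)*(-29) = -8/3 - 29/3 = -37/3 ≈ -12.333)
P(I, Q) = 5*I*Q (P(I, Q) = (I*Q)*5 = 5*I*Q)
L(n, B) = -9*n (L(n, B) = n*(-9) = -9*n)
((-1422258 + 175784) - 924961) + L(-1731, P(g, 4)) = ((-1422258 + 175784) - 924961) - 9*(-1731) = (-1246474 - 924961) + 15579 = -2171435 + 15579 = -2155856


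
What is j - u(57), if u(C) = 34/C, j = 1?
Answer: 23/57 ≈ 0.40351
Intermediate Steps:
j - u(57) = 1 - 34/57 = 23/57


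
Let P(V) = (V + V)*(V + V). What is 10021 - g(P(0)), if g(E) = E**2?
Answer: 10021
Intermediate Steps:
P(V) = 4*V**2 (P(V) = (2*V)*(2*V) = 4*V**2)
10021 - g(P(0)) = 10021 - (4*0**2)**2 = 10021 - (4*0)**2 = 10021 - 1*0**2 = 10021 - 1*0 = 10021 + 0 = 10021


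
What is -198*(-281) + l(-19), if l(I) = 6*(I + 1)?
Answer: 55530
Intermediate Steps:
l(I) = 6 + 6*I (l(I) = 6*(1 + I) = 6 + 6*I)
-198*(-281) + l(-19) = -198*(-281) + (6 + 6*(-19)) = 55638 + (6 - 114) = 55638 - 108 = 55530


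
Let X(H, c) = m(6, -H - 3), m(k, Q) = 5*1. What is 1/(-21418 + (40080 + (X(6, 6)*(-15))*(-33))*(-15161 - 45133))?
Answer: -1/2565832588 ≈ -3.8974e-10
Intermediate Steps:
m(k, Q) = 5
X(H, c) = 5
1/(-21418 + (40080 + (X(6, 6)*(-15))*(-33))*(-15161 - 45133)) = 1/(-21418 + (40080 + (5*(-15))*(-33))*(-15161 - 45133)) = 1/(-21418 + (40080 - 75*(-33))*(-60294)) = 1/(-21418 + (40080 + 2475)*(-60294)) = 1/(-21418 + 42555*(-60294)) = 1/(-21418 - 2565811170) = 1/(-2565832588) = -1/2565832588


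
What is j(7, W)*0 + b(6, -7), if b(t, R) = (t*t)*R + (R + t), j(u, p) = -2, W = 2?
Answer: -253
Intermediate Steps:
b(t, R) = R + t + R*t**2 (b(t, R) = t**2*R + (R + t) = R*t**2 + (R + t) = R + t + R*t**2)
j(7, W)*0 + b(6, -7) = -2*0 + (-7 + 6 - 7*6**2) = 0 + (-7 + 6 - 7*36) = 0 + (-7 + 6 - 252) = 0 - 253 = -253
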